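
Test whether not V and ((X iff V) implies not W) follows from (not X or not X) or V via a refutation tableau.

Initial set: {((not X or not X) or V); not (not V and ((X iff V) implies not W))}.
((not X or not X) or V): β-rule — branch into (not X or not X)  //  V.
  branch 1 (add (not X or not X)):
    not (not V and ((X iff V) implies not W)): β-rule — branch into not not V  //  not ((X iff V) implies not W).
      branch 1.1 (add not not V):
        (not X or not X): β-rule — branch into not X  //  not X.
          branch 1.1.1 (add not X):
            ○ open, literals {V=T, X=F}.
          branch 1.1.2 (add not X):
            ○ open, literals {V=T, X=F}.
      branch 1.2 (add not ((X iff V) implies not W)):
        not ((X iff V) implies not W): α-rule — add (X iff V), not not W.
        (not X or not X): β-rule — branch into not X  //  not X.
          branch 1.2.1 (add not X):
            (X iff V): β-rule — branch into X, V  //  not X, not V.
              branch 1.2.1.1 (add X, V):
                × closes — contains both X and not X.
              branch 1.2.1.2 (add not X, not V):
                ○ open, literals {V=F, W=T, X=F}.
          branch 1.2.2 (add not X):
            (X iff V): β-rule — branch into X, V  //  not X, not V.
              branch 1.2.2.1 (add X, V):
                × closes — contains both X and not X.
              branch 1.2.2.2 (add not X, not V):
                ○ open, literals {V=F, W=T, X=F}.
  branch 2 (add V):
    not (not V and ((X iff V) implies not W)): β-rule — branch into not not V  //  not ((X iff V) implies not W).
      branch 2.1 (add not not V):
        ○ open, literals {V=T}.
      branch 2.2 (add not ((X iff V) implies not W)):
        not ((X iff V) implies not W): α-rule — add (X iff V), not not W.
        (X iff V): β-rule — branch into X, V  //  not X, not V.
          branch 2.2.1 (add X, V):
            ○ open, literals {V=T, W=T, X=T}.
          branch 2.2.2 (add not X, not V):
            × closes — contains both V and not V.
3 branches closed, 6 open.
An open branch gives a countermodel: V=T, X=F (unmentioned atoms arbitrary); the premises hold there but the conclusion fails.

No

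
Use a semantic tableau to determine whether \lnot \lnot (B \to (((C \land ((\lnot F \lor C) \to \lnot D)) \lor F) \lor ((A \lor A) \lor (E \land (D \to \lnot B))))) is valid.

Not valid

Assume the negation and expand:
Initial set: {\lnot \lnot \lnot (B \to (((C \land ((\lnot F \lor C) \to \lnot D)) \lor F) \lor ((A \lor A) \lor (E \land (D \to \lnot B)))))}.
\lnot \lnot \lnot (B \to (((C \land ((\lnot F \lor C) \to \lnot D)) \lor F) \lor ((A \lor A) \lor (E \land (D \to \lnot B))))): drop double negation, giving \lnot (B \to (((C \land ((\lnot F \lor C) \to \lnot D)) \lor F) \lor ((A \lor A) \lor (E \land (D \to \lnot B))))).
\lnot (B \to (((C \land ((\lnot F \lor C) \to \lnot D)) \lor F) \lor ((A \lor A) \lor (E \land (D \to \lnot B))))): α-rule — add B, \lnot (((C \land ((\lnot F \lor C) \to \lnot D)) \lor F) \lor ((A \lor A) \lor (E \land (D \to \lnot B)))).
\lnot (((C \land ((\lnot F \lor C) \to \lnot D)) \lor F) \lor ((A \lor A) \lor (E \land (D \to \lnot B)))): α-rule — add \lnot ((C \land ((\lnot F \lor C) \to \lnot D)) \lor F), \lnot ((A \lor A) \lor (E \land (D \to \lnot B))).
\lnot ((C \land ((\lnot F \lor C) \to \lnot D)) \lor F): α-rule — add \lnot (C \land ((\lnot F \lor C) \to \lnot D)), \lnot F.
\lnot ((A \lor A) \lor (E \land (D \to \lnot B))): α-rule — add \lnot (A \lor A), \lnot (E \land (D \to \lnot B)).
\lnot (A \lor A): α-rule — add \lnot A, \lnot A.
\lnot (C \land ((\lnot F \lor C) \to \lnot D)): β-rule — branch into \lnot C  //  \lnot ((\lnot F \lor C) \to \lnot D).
  branch 1 (add \lnot C):
    \lnot (E \land (D \to \lnot B)): β-rule — branch into \lnot E  //  \lnot (D \to \lnot B).
      branch 1.1 (add \lnot E):
        ○ open, literals {A=F, B=T, C=F, E=F, F=F}.
      branch 1.2 (add \lnot (D \to \lnot B)):
        \lnot (D \to \lnot B): α-rule — add D, \lnot \lnot B.
        ○ open, literals {A=F, B=T, C=F, D=T, F=F}.
  branch 2 (add \lnot ((\lnot F \lor C) \to \lnot D)):
    \lnot ((\lnot F \lor C) \to \lnot D): α-rule — add (\lnot F \lor C), \lnot \lnot D.
    \lnot (E \land (D \to \lnot B)): β-rule — branch into \lnot E  //  \lnot (D \to \lnot B).
      branch 2.1 (add \lnot E):
        (\lnot F \lor C): β-rule — branch into \lnot F  //  C.
          branch 2.1.1 (add \lnot F):
            ○ open, literals {A=F, B=T, D=T, E=F, F=F}.
          branch 2.1.2 (add C):
            ○ open, literals {A=F, B=T, C=T, D=T, E=F, F=F}.
      branch 2.2 (add \lnot (D \to \lnot B)):
        \lnot (D \to \lnot B): α-rule — add D, \lnot \lnot B.
        (\lnot F \lor C): β-rule — branch into \lnot F  //  C.
          branch 2.2.1 (add \lnot F):
            ○ open, literals {A=F, B=T, D=T, F=F}.
          branch 2.2.2 (add C):
            ○ open, literals {A=F, B=T, C=T, D=T, F=F}.
0 branches closed, 6 open.
An open branch gives a countermodel: A=F, B=T, C=F, E=F, F=F (unmentioned atoms arbitrary); under it the original formula is false.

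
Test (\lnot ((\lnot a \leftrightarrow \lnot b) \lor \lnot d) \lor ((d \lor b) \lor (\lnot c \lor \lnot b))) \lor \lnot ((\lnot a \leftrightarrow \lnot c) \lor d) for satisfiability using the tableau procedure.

Satisfiable

Initial set: {((\lnot ((\lnot a \leftrightarrow \lnot b) \lor \lnot d) \lor ((d \lor b) \lor (\lnot c \lor \lnot b))) \lor \lnot ((\lnot a \leftrightarrow \lnot c) \lor d))}.
((\lnot ((\lnot a \leftrightarrow \lnot b) \lor \lnot d) \lor ((d \lor b) \lor (\lnot c \lor \lnot b))) \lor \lnot ((\lnot a \leftrightarrow \lnot c) \lor d)): β-rule — branch into (\lnot ((\lnot a \leftrightarrow \lnot b) \lor \lnot d) \lor ((d \lor b) \lor (\lnot c \lor \lnot b)))  //  \lnot ((\lnot a \leftrightarrow \lnot c) \lor d).
  branch 1 (add (\lnot ((\lnot a \leftrightarrow \lnot b) \lor \lnot d) \lor ((d \lor b) \lor (\lnot c \lor \lnot b)))):
    (\lnot ((\lnot a \leftrightarrow \lnot b) \lor \lnot d) \lor ((d \lor b) \lor (\lnot c \lor \lnot b))): β-rule — branch into \lnot ((\lnot a \leftrightarrow \lnot b) \lor \lnot d)  //  ((d \lor b) \lor (\lnot c \lor \lnot b)).
      branch 1.1 (add \lnot ((\lnot a \leftrightarrow \lnot b) \lor \lnot d)):
        \lnot ((\lnot a \leftrightarrow \lnot b) \lor \lnot d): α-rule — add \lnot (\lnot a \leftrightarrow \lnot b), \lnot \lnot d.
        \lnot (\lnot a \leftrightarrow \lnot b): β-rule — branch into \lnot a, \lnot \lnot b  //  \lnot \lnot a, \lnot b.
          branch 1.1.1 (add \lnot a, \lnot \lnot b):
            ○ open, literals {a=F, b=T, d=T}.
          branch 1.1.2 (add \lnot \lnot a, \lnot b):
            ○ open, literals {a=T, b=F, d=T}.
      branch 1.2 (add ((d \lor b) \lor (\lnot c \lor \lnot b))):
        ((d \lor b) \lor (\lnot c \lor \lnot b)): β-rule — branch into (d \lor b)  //  (\lnot c \lor \lnot b).
          branch 1.2.1 (add (d \lor b)):
            (d \lor b): β-rule — branch into d  //  b.
              branch 1.2.1.1 (add d):
                ○ open, literals {d=T}.
              branch 1.2.1.2 (add b):
                ○ open, literals {b=T}.
          branch 1.2.2 (add (\lnot c \lor \lnot b)):
            (\lnot c \lor \lnot b): β-rule — branch into \lnot c  //  \lnot b.
              branch 1.2.2.1 (add \lnot c):
                ○ open, literals {c=F}.
              branch 1.2.2.2 (add \lnot b):
                ○ open, literals {b=F}.
  branch 2 (add \lnot ((\lnot a \leftrightarrow \lnot c) \lor d)):
    \lnot ((\lnot a \leftrightarrow \lnot c) \lor d): α-rule — add \lnot (\lnot a \leftrightarrow \lnot c), \lnot d.
    \lnot (\lnot a \leftrightarrow \lnot c): β-rule — branch into \lnot a, \lnot \lnot c  //  \lnot \lnot a, \lnot c.
      branch 2.1 (add \lnot a, \lnot \lnot c):
        ○ open, literals {a=F, c=T, d=F}.
      branch 2.2 (add \lnot \lnot a, \lnot c):
        ○ open, literals {a=T, c=F, d=F}.
0 branches closed, 8 open.
An open branch gives a satisfying assignment: a=F, b=T, d=T.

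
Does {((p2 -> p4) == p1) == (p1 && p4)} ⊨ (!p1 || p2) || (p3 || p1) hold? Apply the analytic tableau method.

Initial set: {(((p2 -> p4) == p1) == (p1 && p4)); !((!p1 || p2) || (p3 || p1))}.
!((!p1 || p2) || (p3 || p1)): α-rule — add !(!p1 || p2), !(p3 || p1).
!(!p1 || p2): α-rule — add !!p1, !p2.
!(p3 || p1): α-rule — add !p3, !p1.
× closes — contains both p1 and !p1.
All 1 branch closes.
Every branch closed, so the premises entail the conclusion.

Yes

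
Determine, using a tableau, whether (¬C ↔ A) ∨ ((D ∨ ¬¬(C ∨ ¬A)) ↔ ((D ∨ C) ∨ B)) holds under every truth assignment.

Assume the negation and expand:
Initial set: {¬((¬C ↔ A) ∨ ((D ∨ ¬¬(C ∨ ¬A)) ↔ ((D ∨ C) ∨ B)))}.
¬((¬C ↔ A) ∨ ((D ∨ ¬¬(C ∨ ¬A)) ↔ ((D ∨ C) ∨ B))): α-rule — add ¬(¬C ↔ A), ¬((D ∨ ¬¬(C ∨ ¬A)) ↔ ((D ∨ C) ∨ B)).
¬(¬C ↔ A): β-rule — branch into ¬C, ¬A  //  ¬¬C, A.
  branch 1 (add ¬C, ¬A):
    ¬((D ∨ ¬¬(C ∨ ¬A)) ↔ ((D ∨ C) ∨ B)): β-rule — branch into (D ∨ ¬¬(C ∨ ¬A)), ¬((D ∨ C) ∨ B)  //  ¬(D ∨ ¬¬(C ∨ ¬A)), ((D ∨ C) ∨ B).
      branch 1.1 (add (D ∨ ¬¬(C ∨ ¬A)), ¬((D ∨ C) ∨ B)):
        ¬((D ∨ C) ∨ B): α-rule — add ¬(D ∨ C), ¬B.
        ¬(D ∨ C): α-rule — add ¬D, ¬C.
        (D ∨ ¬¬(C ∨ ¬A)): β-rule — branch into D  //  ¬¬(C ∨ ¬A).
          branch 1.1.1 (add D):
            × closes — contains both D and ¬D.
          branch 1.1.2 (add ¬¬(C ∨ ¬A)):
            ¬¬(C ∨ ¬A): drop double negation, giving (C ∨ ¬A).
            (C ∨ ¬A): β-rule — branch into C  //  ¬A.
              branch 1.1.2.1 (add C):
                × closes — contains both C and ¬C.
              branch 1.1.2.2 (add ¬A):
                ○ open, literals {A=F, B=F, C=F, D=F}.
      branch 1.2 (add ¬(D ∨ ¬¬(C ∨ ¬A)), ((D ∨ C) ∨ B)):
        ¬(D ∨ ¬¬(C ∨ ¬A)): α-rule — add ¬D, ¬¬¬(C ∨ ¬A).
        ¬¬¬(C ∨ ¬A): drop double negation, giving ¬(C ∨ ¬A).
        ¬(C ∨ ¬A): α-rule — add ¬C, ¬¬A.
        × closes — contains both A and ¬A.
  branch 2 (add ¬¬C, A):
    ¬((D ∨ ¬¬(C ∨ ¬A)) ↔ ((D ∨ C) ∨ B)): β-rule — branch into (D ∨ ¬¬(C ∨ ¬A)), ¬((D ∨ C) ∨ B)  //  ¬(D ∨ ¬¬(C ∨ ¬A)), ((D ∨ C) ∨ B).
      branch 2.1 (add (D ∨ ¬¬(C ∨ ¬A)), ¬((D ∨ C) ∨ B)):
        ¬((D ∨ C) ∨ B): α-rule — add ¬(D ∨ C), ¬B.
        ¬(D ∨ C): α-rule — add ¬D, ¬C.
        × closes — contains both C and ¬C.
      branch 2.2 (add ¬(D ∨ ¬¬(C ∨ ¬A)), ((D ∨ C) ∨ B)):
        ¬(D ∨ ¬¬(C ∨ ¬A)): α-rule — add ¬D, ¬¬¬(C ∨ ¬A).
        ¬¬¬(C ∨ ¬A): drop double negation, giving ¬(C ∨ ¬A).
        ¬(C ∨ ¬A): α-rule — add ¬C, ¬¬A.
        × closes — contains both C and ¬C.
5 branches closed, 1 open.
An open branch gives a countermodel: A=F, B=F, C=F, D=F (unmentioned atoms arbitrary); under it the original formula is false.

Not valid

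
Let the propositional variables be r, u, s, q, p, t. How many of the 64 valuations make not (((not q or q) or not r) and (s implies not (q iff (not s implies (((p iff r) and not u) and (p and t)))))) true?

Initial set: {T not (((not q or q) or not r) and (s implies not (q iff (not s implies (((p iff r) and not u) and (p and t))))))}.
T not (((not q or q) or not r) and (s implies not (q iff (not s implies (((p iff r) and not u) and (p and t)))))): β-rule — branch into F ((not q or q) or not r)  //  F (s implies not (q iff (not s implies (((p iff r) and not u) and (p and t))))).
  branch 1 (add F ((not q or q) or not r)):
    F ((not q or q) or not r): α-rule — add F (not q or q), F not r.
    F (not q or q): α-rule — add F not q, F q.
    × closes — contains both q and not q.
  branch 2 (add F (s implies not (q iff (not s implies (((p iff r) and not u) and (p and t)))))):
    F (s implies not (q iff (not s implies (((p iff r) and not u) and (p and t))))): α-rule — add T s, F not (q iff (not s implies (((p iff r) and not u) and (p and t)))).
    F not (q iff (not s implies (((p iff r) and not u) and (p and t)))): β-rule — branch into T q, T (not s implies (((p iff r) and not u) and (p and t)))  //  F q, F (not s implies (((p iff r) and not u) and (p and t))).
      branch 2.1 (add T q, T (not s implies (((p iff r) and not u) and (p and t)))):
        T (not s implies (((p iff r) and not u) and (p and t))): β-rule — branch into F not s  //  T (((p iff r) and not u) and (p and t)).
          branch 2.1.1 (add F not s):
            ○ open, literals {q=1, s=1}.
          branch 2.1.2 (add T (((p iff r) and not u) and (p and t))):
            T (((p iff r) and not u) and (p and t)): α-rule — add T ((p iff r) and not u), T (p and t).
            T ((p iff r) and not u): α-rule — add T (p iff r), T not u.
            T (p and t): α-rule — add T p, T t.
            T (p iff r): β-rule — branch into T p, T r  //  F p, F r.
              branch 2.1.2.1 (add T p, T r):
                ○ open, literals {p=1, q=1, r=1, s=1, t=1, u=0}.
              branch 2.1.2.2 (add F p, F r):
                × closes — contains both p and not p.
      branch 2.2 (add F q, F (not s implies (((p iff r) and not u) and (p and t)))):
        F (not s implies (((p iff r) and not u) and (p and t))): α-rule — add T not s, F (((p iff r) and not u) and (p and t)).
        × closes — contains both s and not s.
3 branches closed, 2 open.
Each open branch fixes some atoms; the unmentioned ones are free. Counting distinct full assignments: branch {q=1, s=1} (r, u, p, t) contributes 16 new; branch {p=1, q=1, r=1, s=1, t=1, u=0} (none free) contributes 0 new. Total: 16.

16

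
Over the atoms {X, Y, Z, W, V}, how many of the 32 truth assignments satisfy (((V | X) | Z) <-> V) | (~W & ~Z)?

22

Initial set: {((((V | X) | Z) <-> V) | (~W & ~Z))}.
((((V | X) | Z) <-> V) | (~W & ~Z)): β-rule — branch into (((V | X) | Z) <-> V)  //  (~W & ~Z).
  branch 1 (add (((V | X) | Z) <-> V)):
    (((V | X) | Z) <-> V): β-rule — branch into ((V | X) | Z), V  //  ~((V | X) | Z), ~V.
      branch 1.1 (add ((V | X) | Z), V):
        ((V | X) | Z): β-rule — branch into (V | X)  //  Z.
          branch 1.1.1 (add (V | X)):
            (V | X): β-rule — branch into V  //  X.
              branch 1.1.1.1 (add V):
                ○ open, literals {V=1}.
              branch 1.1.1.2 (add X):
                ○ open, literals {V=1, X=1}.
          branch 1.1.2 (add Z):
            ○ open, literals {V=1, Z=1}.
      branch 1.2 (add ~((V | X) | Z), ~V):
        ~((V | X) | Z): α-rule — add ~(V | X), ~Z.
        ~(V | X): α-rule — add ~V, ~X.
        ○ open, literals {V=0, X=0, Z=0}.
  branch 2 (add (~W & ~Z)):
    (~W & ~Z): α-rule — add ~W, ~Z.
    ○ open, literals {W=0, Z=0}.
0 branches closed, 5 open.
Each open branch fixes some atoms; the unmentioned ones are free. Counting distinct full assignments: branch {V=1} (X, Y, Z, W) contributes 16 new; branch {V=1, X=1} (Y, Z, W) contributes 0 new; branch {V=1, Z=1} (X, Y, W) contributes 0 new; branch {V=0, X=0, Z=0} (Y, W) contributes 4 new; branch {W=0, Z=0} (X, Y, V) contributes 2 new. Total: 22.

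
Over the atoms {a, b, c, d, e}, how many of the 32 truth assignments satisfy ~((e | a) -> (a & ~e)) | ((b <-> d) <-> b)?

24

Initial set: {(~((e | a) -> (a & ~e)) | ((b <-> d) <-> b))}.
(~((e | a) -> (a & ~e)) | ((b <-> d) <-> b)): β-rule — branch into ~((e | a) -> (a & ~e))  //  ((b <-> d) <-> b).
  branch 1 (add ~((e | a) -> (a & ~e))):
    ~((e | a) -> (a & ~e)): α-rule — add (e | a), ~(a & ~e).
    (e | a): β-rule — branch into e  //  a.
      branch 1.1 (add e):
        ~(a & ~e): β-rule — branch into ~a  //  ~~e.
          branch 1.1.1 (add ~a):
            ○ open, literals {a=0, e=1}.
          branch 1.1.2 (add ~~e):
            ○ open, literals {e=1}.
      branch 1.2 (add a):
        ~(a & ~e): β-rule — branch into ~a  //  ~~e.
          branch 1.2.1 (add ~a):
            × closes — contains both a and ~a.
          branch 1.2.2 (add ~~e):
            ○ open, literals {a=1, e=1}.
  branch 2 (add ((b <-> d) <-> b)):
    ((b <-> d) <-> b): β-rule — branch into (b <-> d), b  //  ~(b <-> d), ~b.
      branch 2.1 (add (b <-> d), b):
        (b <-> d): β-rule — branch into b, d  //  ~b, ~d.
          branch 2.1.1 (add b, d):
            ○ open, literals {b=1, d=1}.
          branch 2.1.2 (add ~b, ~d):
            × closes — contains both b and ~b.
      branch 2.2 (add ~(b <-> d), ~b):
        ~(b <-> d): β-rule — branch into b, ~d  //  ~b, d.
          branch 2.2.1 (add b, ~d):
            × closes — contains both b and ~b.
          branch 2.2.2 (add ~b, d):
            ○ open, literals {b=0, d=1}.
3 branches closed, 5 open.
Each open branch fixes some atoms; the unmentioned ones are free. Counting distinct full assignments: branch {a=0, e=1} (b, c, d) contributes 8 new; branch {e=1} (a, b, c, d) contributes 8 new; branch {a=1, e=1} (b, c, d) contributes 0 new; branch {b=1, d=1} (a, c, e) contributes 4 new; branch {b=0, d=1} (a, c, e) contributes 4 new. Total: 24.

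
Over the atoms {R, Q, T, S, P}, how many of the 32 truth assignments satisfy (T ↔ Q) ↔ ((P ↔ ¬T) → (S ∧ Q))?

16

Initial set: {((T ↔ Q) ↔ ((P ↔ ¬T) → (S ∧ Q)))}.
((T ↔ Q) ↔ ((P ↔ ¬T) → (S ∧ Q))): β-rule — branch into (T ↔ Q), ((P ↔ ¬T) → (S ∧ Q))  //  ¬(T ↔ Q), ¬((P ↔ ¬T) → (S ∧ Q)).
  branch 1 (add (T ↔ Q), ((P ↔ ¬T) → (S ∧ Q))):
    (T ↔ Q): β-rule — branch into T, Q  //  ¬T, ¬Q.
      branch 1.1 (add T, Q):
        ((P ↔ ¬T) → (S ∧ Q)): β-rule — branch into ¬(P ↔ ¬T)  //  (S ∧ Q).
          branch 1.1.1 (add ¬(P ↔ ¬T)):
            ¬(P ↔ ¬T): β-rule — branch into P, ¬¬T  //  ¬P, ¬T.
              branch 1.1.1.1 (add P, ¬¬T):
                ○ open, literals {P=1, Q=1, T=1}.
              branch 1.1.1.2 (add ¬P, ¬T):
                × closes — contains both T and ¬T.
          branch 1.1.2 (add (S ∧ Q)):
            (S ∧ Q): α-rule — add S, Q.
            ○ open, literals {Q=1, S=1, T=1}.
      branch 1.2 (add ¬T, ¬Q):
        ((P ↔ ¬T) → (S ∧ Q)): β-rule — branch into ¬(P ↔ ¬T)  //  (S ∧ Q).
          branch 1.2.1 (add ¬(P ↔ ¬T)):
            ¬(P ↔ ¬T): β-rule — branch into P, ¬¬T  //  ¬P, ¬T.
              branch 1.2.1.1 (add P, ¬¬T):
                × closes — contains both T and ¬T.
              branch 1.2.1.2 (add ¬P, ¬T):
                ○ open, literals {P=0, Q=0, T=0}.
          branch 1.2.2 (add (S ∧ Q)):
            (S ∧ Q): α-rule — add S, Q.
            × closes — contains both Q and ¬Q.
  branch 2 (add ¬(T ↔ Q), ¬((P ↔ ¬T) → (S ∧ Q))):
    ¬((P ↔ ¬T) → (S ∧ Q)): α-rule — add (P ↔ ¬T), ¬(S ∧ Q).
    ¬(T ↔ Q): β-rule — branch into T, ¬Q  //  ¬T, Q.
      branch 2.1 (add T, ¬Q):
        (P ↔ ¬T): β-rule — branch into P, ¬T  //  ¬P, ¬¬T.
          branch 2.1.1 (add P, ¬T):
            × closes — contains both T and ¬T.
          branch 2.1.2 (add ¬P, ¬¬T):
            ¬(S ∧ Q): β-rule — branch into ¬S  //  ¬Q.
              branch 2.1.2.1 (add ¬S):
                ○ open, literals {P=0, Q=0, S=0, T=1}.
              branch 2.1.2.2 (add ¬Q):
                ○ open, literals {P=0, Q=0, T=1}.
      branch 2.2 (add ¬T, Q):
        (P ↔ ¬T): β-rule — branch into P, ¬T  //  ¬P, ¬¬T.
          branch 2.2.1 (add P, ¬T):
            ¬(S ∧ Q): β-rule — branch into ¬S  //  ¬Q.
              branch 2.2.1.1 (add ¬S):
                ○ open, literals {P=1, Q=1, S=0, T=0}.
              branch 2.2.1.2 (add ¬Q):
                × closes — contains both Q and ¬Q.
          branch 2.2.2 (add ¬P, ¬¬T):
            × closes — contains both T and ¬T.
6 branches closed, 6 open.
Each open branch fixes some atoms; the unmentioned ones are free. Counting distinct full assignments: branch {P=1, Q=1, T=1} (R, S) contributes 4 new; branch {Q=1, S=1, T=1} (R, P) contributes 2 new; branch {P=0, Q=0, T=0} (R, S) contributes 4 new; branch {P=0, Q=0, S=0, T=1} (R) contributes 2 new; branch {P=0, Q=0, T=1} (R, S) contributes 2 new; branch {P=1, Q=1, S=0, T=0} (R) contributes 2 new. Total: 16.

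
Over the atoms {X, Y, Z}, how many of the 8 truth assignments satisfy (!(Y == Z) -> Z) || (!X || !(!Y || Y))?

7

Initial set: {((!(Y == Z) -> Z) || (!X || !(!Y || Y)))}.
((!(Y == Z) -> Z) || (!X || !(!Y || Y))): β-rule — branch into (!(Y == Z) -> Z)  //  (!X || !(!Y || Y)).
  branch 1 (add (!(Y == Z) -> Z)):
    (!(Y == Z) -> Z): β-rule — branch into !!(Y == Z)  //  Z.
      branch 1.1 (add !!(Y == Z)):
        !!(Y == Z): β-rule — branch into Y, Z  //  !Y, !Z.
          branch 1.1.1 (add Y, Z):
            ○ open, literals {Y=T, Z=T}.
          branch 1.1.2 (add !Y, !Z):
            ○ open, literals {Y=F, Z=F}.
      branch 1.2 (add Z):
        ○ open, literals {Z=T}.
  branch 2 (add (!X || !(!Y || Y))):
    (!X || !(!Y || Y)): β-rule — branch into !X  //  !(!Y || Y).
      branch 2.1 (add !X):
        ○ open, literals {X=F}.
      branch 2.2 (add !(!Y || Y)):
        !(!Y || Y): α-rule — add !!Y, !Y.
        × closes — contains both Y and !Y.
1 branch closed, 4 open.
Each open branch fixes some atoms; the unmentioned ones are free. Counting distinct full assignments: branch {Y=T, Z=T} (X) contributes 2 new; branch {Y=F, Z=F} (X) contributes 2 new; branch {Z=T} (X, Y) contributes 2 new; branch {X=F} (Y, Z) contributes 1 new. Total: 7.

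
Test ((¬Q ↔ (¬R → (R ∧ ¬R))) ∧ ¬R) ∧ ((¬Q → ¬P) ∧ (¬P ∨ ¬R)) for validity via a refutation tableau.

Not valid

Assume the negation and expand:
Initial set: {¬(((¬Q ↔ (¬R → (R ∧ ¬R))) ∧ ¬R) ∧ ((¬Q → ¬P) ∧ (¬P ∨ ¬R)))}.
¬(((¬Q ↔ (¬R → (R ∧ ¬R))) ∧ ¬R) ∧ ((¬Q → ¬P) ∧ (¬P ∨ ¬R))): β-rule — branch into ¬((¬Q ↔ (¬R → (R ∧ ¬R))) ∧ ¬R)  //  ¬((¬Q → ¬P) ∧ (¬P ∨ ¬R)).
  branch 1 (add ¬((¬Q ↔ (¬R → (R ∧ ¬R))) ∧ ¬R)):
    ¬((¬Q ↔ (¬R → (R ∧ ¬R))) ∧ ¬R): β-rule — branch into ¬(¬Q ↔ (¬R → (R ∧ ¬R)))  //  ¬¬R.
      branch 1.1 (add ¬(¬Q ↔ (¬R → (R ∧ ¬R)))):
        ¬(¬Q ↔ (¬R → (R ∧ ¬R))): β-rule — branch into ¬Q, ¬(¬R → (R ∧ ¬R))  //  ¬¬Q, (¬R → (R ∧ ¬R)).
          branch 1.1.1 (add ¬Q, ¬(¬R → (R ∧ ¬R))):
            ¬(¬R → (R ∧ ¬R)): α-rule — add ¬R, ¬(R ∧ ¬R).
            ¬(R ∧ ¬R): β-rule — branch into ¬R  //  ¬¬R.
              branch 1.1.1.1 (add ¬R):
                ○ open, literals {Q=F, R=F}.
              branch 1.1.1.2 (add ¬¬R):
                × closes — contains both R and ¬R.
          branch 1.1.2 (add ¬¬Q, (¬R → (R ∧ ¬R))):
            (¬R → (R ∧ ¬R)): β-rule — branch into ¬¬R  //  (R ∧ ¬R).
              branch 1.1.2.1 (add ¬¬R):
                ○ open, literals {Q=T, R=T}.
              branch 1.1.2.2 (add (R ∧ ¬R)):
                (R ∧ ¬R): α-rule — add R, ¬R.
                × closes — contains both R and ¬R.
      branch 1.2 (add ¬¬R):
        ○ open, literals {R=T}.
  branch 2 (add ¬((¬Q → ¬P) ∧ (¬P ∨ ¬R))):
    ¬((¬Q → ¬P) ∧ (¬P ∨ ¬R)): β-rule — branch into ¬(¬Q → ¬P)  //  ¬(¬P ∨ ¬R).
      branch 2.1 (add ¬(¬Q → ¬P)):
        ¬(¬Q → ¬P): α-rule — add ¬Q, ¬¬P.
        ○ open, literals {P=T, Q=F}.
      branch 2.2 (add ¬(¬P ∨ ¬R)):
        ¬(¬P ∨ ¬R): α-rule — add ¬¬P, ¬¬R.
        ○ open, literals {P=T, R=T}.
2 branches closed, 5 open.
An open branch gives a countermodel: Q=F, R=F (unmentioned atoms arbitrary); under it the original formula is false.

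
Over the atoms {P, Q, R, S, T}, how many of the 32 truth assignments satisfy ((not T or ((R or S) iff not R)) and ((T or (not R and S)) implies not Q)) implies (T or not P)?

Initial set: {(((not T or ((R or S) iff not R)) and ((T or (not R and S)) implies not Q)) implies (T or not P))}.
(((not T or ((R or S) iff not R)) and ((T or (not R and S)) implies not Q)) implies (T or not P)): β-rule — branch into not ((not T or ((R or S) iff not R)) and ((T or (not R and S)) implies not Q))  //  (T or not P).
  branch 1 (add not ((not T or ((R or S) iff not R)) and ((T or (not R and S)) implies not Q))):
    not ((not T or ((R or S) iff not R)) and ((T or (not R and S)) implies not Q)): β-rule — branch into not (not T or ((R or S) iff not R))  //  not ((T or (not R and S)) implies not Q).
      branch 1.1 (add not (not T or ((R or S) iff not R))):
        not (not T or ((R or S) iff not R)): α-rule — add not not T, not ((R or S) iff not R).
        not ((R or S) iff not R): β-rule — branch into (R or S), not not R  //  not (R or S), not R.
          branch 1.1.1 (add (R or S), not not R):
            (R or S): β-rule — branch into R  //  S.
              branch 1.1.1.1 (add R):
                ○ open, literals {R=T, T=T}.
              branch 1.1.1.2 (add S):
                ○ open, literals {R=T, S=T, T=T}.
          branch 1.1.2 (add not (R or S), not R):
            not (R or S): α-rule — add not R, not S.
            ○ open, literals {R=F, S=F, T=T}.
      branch 1.2 (add not ((T or (not R and S)) implies not Q)):
        not ((T or (not R and S)) implies not Q): α-rule — add (T or (not R and S)), not not Q.
        (T or (not R and S)): β-rule — branch into T  //  (not R and S).
          branch 1.2.1 (add T):
            ○ open, literals {Q=T, T=T}.
          branch 1.2.2 (add (not R and S)):
            (not R and S): α-rule — add not R, S.
            ○ open, literals {Q=T, R=F, S=T}.
  branch 2 (add (T or not P)):
    (T or not P): β-rule — branch into T  //  not P.
      branch 2.1 (add T):
        ○ open, literals {T=T}.
      branch 2.2 (add not P):
        ○ open, literals {P=F}.
0 branches closed, 7 open.
Each open branch fixes some atoms; the unmentioned ones are free. Counting distinct full assignments: branch {R=T, T=T} (P, Q, S) contributes 8 new; branch {R=T, S=T, T=T} (P, Q) contributes 0 new; branch {R=F, S=F, T=T} (P, Q) contributes 4 new; branch {Q=T, T=T} (P, R, S) contributes 2 new; branch {Q=T, R=F, S=T} (P, T) contributes 2 new; branch {T=T} (P, Q, R, S) contributes 2 new; branch {P=F} (Q, R, S, T) contributes 7 new. Total: 25.

25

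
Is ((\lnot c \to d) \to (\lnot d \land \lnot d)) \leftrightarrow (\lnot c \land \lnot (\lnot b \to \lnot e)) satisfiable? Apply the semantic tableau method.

Initial set: {(((\lnot c \to d) \to (\lnot d \land \lnot d)) \leftrightarrow (\lnot c \land \lnot (\lnot b \to \lnot e)))}.
(((\lnot c \to d) \to (\lnot d \land \lnot d)) \leftrightarrow (\lnot c \land \lnot (\lnot b \to \lnot e))): β-rule — branch into ((\lnot c \to d) \to (\lnot d \land \lnot d)), (\lnot c \land \lnot (\lnot b \to \lnot e))  //  \lnot ((\lnot c \to d) \to (\lnot d \land \lnot d)), \lnot (\lnot c \land \lnot (\lnot b \to \lnot e)).
  branch 1 (add ((\lnot c \to d) \to (\lnot d \land \lnot d)), (\lnot c \land \lnot (\lnot b \to \lnot e))):
    (\lnot c \land \lnot (\lnot b \to \lnot e)): α-rule — add \lnot c, \lnot (\lnot b \to \lnot e).
    \lnot (\lnot b \to \lnot e): α-rule — add \lnot b, \lnot \lnot e.
    ((\lnot c \to d) \to (\lnot d \land \lnot d)): β-rule — branch into \lnot (\lnot c \to d)  //  (\lnot d \land \lnot d).
      branch 1.1 (add \lnot (\lnot c \to d)):
        \lnot (\lnot c \to d): α-rule — add \lnot c, \lnot d.
        ○ open, literals {b=false, c=false, d=false, e=true}.
      branch 1.2 (add (\lnot d \land \lnot d)):
        (\lnot d \land \lnot d): α-rule — add \lnot d, \lnot d.
        ○ open, literals {b=false, c=false, d=false, e=true}.
  branch 2 (add \lnot ((\lnot c \to d) \to (\lnot d \land \lnot d)), \lnot (\lnot c \land \lnot (\lnot b \to \lnot e))):
    \lnot ((\lnot c \to d) \to (\lnot d \land \lnot d)): α-rule — add (\lnot c \to d), \lnot (\lnot d \land \lnot d).
    \lnot (\lnot c \land \lnot (\lnot b \to \lnot e)): β-rule — branch into \lnot \lnot c  //  \lnot \lnot (\lnot b \to \lnot e).
      branch 2.1 (add \lnot \lnot c):
        (\lnot c \to d): β-rule — branch into \lnot \lnot c  //  d.
          branch 2.1.1 (add \lnot \lnot c):
            \lnot (\lnot d \land \lnot d): β-rule — branch into \lnot \lnot d  //  \lnot \lnot d.
              branch 2.1.1.1 (add \lnot \lnot d):
                ○ open, literals {c=true, d=true}.
              branch 2.1.1.2 (add \lnot \lnot d):
                ○ open, literals {c=true, d=true}.
          branch 2.1.2 (add d):
            \lnot (\lnot d \land \lnot d): β-rule — branch into \lnot \lnot d  //  \lnot \lnot d.
              branch 2.1.2.1 (add \lnot \lnot d):
                ○ open, literals {c=true, d=true}.
              branch 2.1.2.2 (add \lnot \lnot d):
                ○ open, literals {c=true, d=true}.
      branch 2.2 (add \lnot \lnot (\lnot b \to \lnot e)):
        (\lnot c \to d): β-rule — branch into \lnot \lnot c  //  d.
          branch 2.2.1 (add \lnot \lnot c):
            \lnot (\lnot d \land \lnot d): β-rule — branch into \lnot \lnot d  //  \lnot \lnot d.
              branch 2.2.1.1 (add \lnot \lnot d):
                \lnot \lnot (\lnot b \to \lnot e): β-rule — branch into \lnot \lnot b  //  \lnot e.
                  branch 2.2.1.1.1 (add \lnot \lnot b):
                    ○ open, literals {b=true, c=true, d=true}.
                  branch 2.2.1.1.2 (add \lnot e):
                    ○ open, literals {c=true, d=true, e=false}.
              branch 2.2.1.2 (add \lnot \lnot d):
                \lnot \lnot (\lnot b \to \lnot e): β-rule — branch into \lnot \lnot b  //  \lnot e.
                  branch 2.2.1.2.1 (add \lnot \lnot b):
                    ○ open, literals {b=true, c=true, d=true}.
                  branch 2.2.1.2.2 (add \lnot e):
                    ○ open, literals {c=true, d=true, e=false}.
          branch 2.2.2 (add d):
            \lnot (\lnot d \land \lnot d): β-rule — branch into \lnot \lnot d  //  \lnot \lnot d.
              branch 2.2.2.1 (add \lnot \lnot d):
                \lnot \lnot (\lnot b \to \lnot e): β-rule — branch into \lnot \lnot b  //  \lnot e.
                  branch 2.2.2.1.1 (add \lnot \lnot b):
                    ○ open, literals {b=true, d=true}.
                  branch 2.2.2.1.2 (add \lnot e):
                    ○ open, literals {d=true, e=false}.
              branch 2.2.2.2 (add \lnot \lnot d):
                \lnot \lnot (\lnot b \to \lnot e): β-rule — branch into \lnot \lnot b  //  \lnot e.
                  branch 2.2.2.2.1 (add \lnot \lnot b):
                    ○ open, literals {b=true, d=true}.
                  branch 2.2.2.2.2 (add \lnot e):
                    ○ open, literals {d=true, e=false}.
0 branches closed, 14 open.
An open branch gives a satisfying assignment: b=false, c=false, d=false, e=true.

Satisfiable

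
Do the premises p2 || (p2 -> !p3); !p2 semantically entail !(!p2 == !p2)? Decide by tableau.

Initial set: {T (p2 || (p2 -> !p3)); T !p2; F !(!p2 == !p2)}.
T (p2 || (p2 -> !p3)): β-rule — branch into T p2  //  T (p2 -> !p3).
  branch 1 (add T p2):
    × closes — contains both p2 and !p2.
  branch 2 (add T (p2 -> !p3)):
    F !(!p2 == !p2): β-rule — branch into T !p2, T !p2  //  F !p2, F !p2.
      branch 2.1 (add T !p2, T !p2):
        T (p2 -> !p3): β-rule — branch into F p2  //  T !p3.
          branch 2.1.1 (add F p2):
            ○ open, literals {p2=0}.
          branch 2.1.2 (add T !p3):
            ○ open, literals {p2=0, p3=0}.
      branch 2.2 (add F !p2, F !p2):
        × closes — contains both p2 and !p2.
2 branches closed, 2 open.
An open branch gives a countermodel: p2=0 (unmentioned atoms arbitrary); the premises hold there but the conclusion fails.

No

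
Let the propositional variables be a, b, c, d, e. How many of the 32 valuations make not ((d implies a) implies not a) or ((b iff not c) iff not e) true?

Initial set: {T (not ((d implies a) implies not a) or ((b iff not c) iff not e))}.
T (not ((d implies a) implies not a) or ((b iff not c) iff not e)): β-rule — branch into T not ((d implies a) implies not a)  //  T ((b iff not c) iff not e).
  branch 1 (add T not ((d implies a) implies not a)):
    T not ((d implies a) implies not a): α-rule — add T (d implies a), F not a.
    T (d implies a): β-rule — branch into F d  //  T a.
      branch 1.1 (add F d):
        ○ open, literals {a=true, d=false}.
      branch 1.2 (add T a):
        ○ open, literals {a=true}.
  branch 2 (add T ((b iff not c) iff not e)):
    T ((b iff not c) iff not e): β-rule — branch into T (b iff not c), T not e  //  F (b iff not c), F not e.
      branch 2.1 (add T (b iff not c), T not e):
        T (b iff not c): β-rule — branch into T b, T not c  //  F b, F not c.
          branch 2.1.1 (add T b, T not c):
            ○ open, literals {b=true, c=false, e=false}.
          branch 2.1.2 (add F b, F not c):
            ○ open, literals {b=false, c=true, e=false}.
      branch 2.2 (add F (b iff not c), F not e):
        F (b iff not c): β-rule — branch into T b, F not c  //  F b, T not c.
          branch 2.2.1 (add T b, F not c):
            ○ open, literals {b=true, c=true, e=true}.
          branch 2.2.2 (add F b, T not c):
            ○ open, literals {b=false, c=false, e=true}.
0 branches closed, 6 open.
Each open branch fixes some atoms; the unmentioned ones are free. Counting distinct full assignments: branch {a=true, d=false} (b, c, e) contributes 8 new; branch {a=true} (b, c, d, e) contributes 8 new; branch {b=true, c=false, e=false} (a, d) contributes 2 new; branch {b=false, c=true, e=false} (a, d) contributes 2 new; branch {b=true, c=true, e=true} (a, d) contributes 2 new; branch {b=false, c=false, e=true} (a, d) contributes 2 new. Total: 24.

24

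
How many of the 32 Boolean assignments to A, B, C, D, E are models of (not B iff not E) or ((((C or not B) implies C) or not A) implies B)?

Initial set: {T ((not B iff not E) or ((((C or not B) implies C) or not A) implies B))}.
T ((not B iff not E) or ((((C or not B) implies C) or not A) implies B)): β-rule — branch into T (not B iff not E)  //  T ((((C or not B) implies C) or not A) implies B).
  branch 1 (add T (not B iff not E)):
    T (not B iff not E): β-rule — branch into T not B, T not E  //  F not B, F not E.
      branch 1.1 (add T not B, T not E):
        ○ open, literals {B=F, E=F}.
      branch 1.2 (add F not B, F not E):
        ○ open, literals {B=T, E=T}.
  branch 2 (add T ((((C or not B) implies C) or not A) implies B)):
    T ((((C or not B) implies C) or not A) implies B): β-rule — branch into F (((C or not B) implies C) or not A)  //  T B.
      branch 2.1 (add F (((C or not B) implies C) or not A)):
        F (((C or not B) implies C) or not A): α-rule — add F ((C or not B) implies C), F not A.
        F ((C or not B) implies C): α-rule — add T (C or not B), F C.
        T (C or not B): β-rule — branch into T C  //  T not B.
          branch 2.1.1 (add T C):
            × closes — contains both C and not C.
          branch 2.1.2 (add T not B):
            ○ open, literals {A=T, B=F, C=F}.
      branch 2.2 (add T B):
        ○ open, literals {B=T}.
1 branch closed, 4 open.
Each open branch fixes some atoms; the unmentioned ones are free. Counting distinct full assignments: branch {B=F, E=F} (A, C, D) contributes 8 new; branch {B=T, E=T} (A, C, D) contributes 8 new; branch {A=T, B=F, C=F} (D, E) contributes 2 new; branch {B=T} (A, C, D, E) contributes 8 new. Total: 26.

26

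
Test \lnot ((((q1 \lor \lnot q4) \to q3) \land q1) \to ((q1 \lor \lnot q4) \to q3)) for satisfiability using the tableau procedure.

Unsatisfiable

Initial set: {T \lnot ((((q1 \lor \lnot q4) \to q3) \land q1) \to ((q1 \lor \lnot q4) \to q3))}.
T \lnot ((((q1 \lor \lnot q4) \to q3) \land q1) \to ((q1 \lor \lnot q4) \to q3)): α-rule — add T (((q1 \lor \lnot q4) \to q3) \land q1), F ((q1 \lor \lnot q4) \to q3).
T (((q1 \lor \lnot q4) \to q3) \land q1): α-rule — add T ((q1 \lor \lnot q4) \to q3), T q1.
F ((q1 \lor \lnot q4) \to q3): α-rule — add T (q1 \lor \lnot q4), F q3.
T ((q1 \lor \lnot q4) \to q3): β-rule — branch into F (q1 \lor \lnot q4)  //  T q3.
  branch 1 (add F (q1 \lor \lnot q4)):
    F (q1 \lor \lnot q4): α-rule — add F q1, F \lnot q4.
    × closes — contains both q1 and \lnot q1.
  branch 2 (add T q3):
    × closes — contains both q3 and \lnot q3.
All 2 branches close.
Every branch closed; the formula is unsatisfiable.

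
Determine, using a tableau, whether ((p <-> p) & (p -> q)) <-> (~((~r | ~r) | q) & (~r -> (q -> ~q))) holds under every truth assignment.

Assume the negation and expand:
Initial set: {~(((p <-> p) & (p -> q)) <-> (~((~r | ~r) | q) & (~r -> (q -> ~q))))}.
~(((p <-> p) & (p -> q)) <-> (~((~r | ~r) | q) & (~r -> (q -> ~q)))): β-rule — branch into ((p <-> p) & (p -> q)), ~(~((~r | ~r) | q) & (~r -> (q -> ~q)))  //  ~((p <-> p) & (p -> q)), (~((~r | ~r) | q) & (~r -> (q -> ~q))).
  branch 1 (add ((p <-> p) & (p -> q)), ~(~((~r | ~r) | q) & (~r -> (q -> ~q)))):
    ((p <-> p) & (p -> q)): α-rule — add (p <-> p), (p -> q).
    ~(~((~r | ~r) | q) & (~r -> (q -> ~q))): β-rule — branch into ~~((~r | ~r) | q)  //  ~(~r -> (q -> ~q)).
      branch 1.1 (add ~~((~r | ~r) | q)):
        (p <-> p): β-rule — branch into p, p  //  ~p, ~p.
          branch 1.1.1 (add p, p):
            (p -> q): β-rule — branch into ~p  //  q.
              branch 1.1.1.1 (add ~p):
                × closes — contains both p and ~p.
              branch 1.1.1.2 (add q):
                ~~((~r | ~r) | q): β-rule — branch into (~r | ~r)  //  q.
                  branch 1.1.1.2.1 (add (~r | ~r)):
                    (~r | ~r): β-rule — branch into ~r  //  ~r.
                      branch 1.1.1.2.1.1 (add ~r):
                        ○ open, literals {p=true, q=true, r=false}.
                      branch 1.1.1.2.1.2 (add ~r):
                        ○ open, literals {p=true, q=true, r=false}.
                  branch 1.1.1.2.2 (add q):
                    ○ open, literals {p=true, q=true}.
          branch 1.1.2 (add ~p, ~p):
            (p -> q): β-rule — branch into ~p  //  q.
              branch 1.1.2.1 (add ~p):
                ~~((~r | ~r) | q): β-rule — branch into (~r | ~r)  //  q.
                  branch 1.1.2.1.1 (add (~r | ~r)):
                    (~r | ~r): β-rule — branch into ~r  //  ~r.
                      branch 1.1.2.1.1.1 (add ~r):
                        ○ open, literals {p=false, r=false}.
                      branch 1.1.2.1.1.2 (add ~r):
                        ○ open, literals {p=false, r=false}.
                  branch 1.1.2.1.2 (add q):
                    ○ open, literals {p=false, q=true}.
              branch 1.1.2.2 (add q):
                ~~((~r | ~r) | q): β-rule — branch into (~r | ~r)  //  q.
                  branch 1.1.2.2.1 (add (~r | ~r)):
                    (~r | ~r): β-rule — branch into ~r  //  ~r.
                      branch 1.1.2.2.1.1 (add ~r):
                        ○ open, literals {p=false, q=true, r=false}.
                      branch 1.1.2.2.1.2 (add ~r):
                        ○ open, literals {p=false, q=true, r=false}.
                  branch 1.1.2.2.2 (add q):
                    ○ open, literals {p=false, q=true}.
      branch 1.2 (add ~(~r -> (q -> ~q))):
        ~(~r -> (q -> ~q)): α-rule — add ~r, ~(q -> ~q).
        ~(q -> ~q): α-rule — add q, ~~q.
        (p <-> p): β-rule — branch into p, p  //  ~p, ~p.
          branch 1.2.1 (add p, p):
            (p -> q): β-rule — branch into ~p  //  q.
              branch 1.2.1.1 (add ~p):
                × closes — contains both p and ~p.
              branch 1.2.1.2 (add q):
                ○ open, literals {p=true, q=true, r=false}.
          branch 1.2.2 (add ~p, ~p):
            (p -> q): β-rule — branch into ~p  //  q.
              branch 1.2.2.1 (add ~p):
                ○ open, literals {p=false, q=true, r=false}.
              branch 1.2.2.2 (add q):
                ○ open, literals {p=false, q=true, r=false}.
  branch 2 (add ~((p <-> p) & (p -> q)), (~((~r | ~r) | q) & (~r -> (q -> ~q)))):
    (~((~r | ~r) | q) & (~r -> (q -> ~q))): α-rule — add ~((~r | ~r) | q), (~r -> (q -> ~q)).
    ~((~r | ~r) | q): α-rule — add ~(~r | ~r), ~q.
    ~(~r | ~r): α-rule — add ~~r, ~~r.
    ~((p <-> p) & (p -> q)): β-rule — branch into ~(p <-> p)  //  ~(p -> q).
      branch 2.1 (add ~(p <-> p)):
        (~r -> (q -> ~q)): β-rule — branch into ~~r  //  (q -> ~q).
          branch 2.1.1 (add ~~r):
            ~(p <-> p): β-rule — branch into p, ~p  //  ~p, p.
              branch 2.1.1.1 (add p, ~p):
                × closes — contains both p and ~p.
              branch 2.1.1.2 (add ~p, p):
                × closes — contains both p and ~p.
          branch 2.1.2 (add (q -> ~q)):
            ~(p <-> p): β-rule — branch into p, ~p  //  ~p, p.
              branch 2.1.2.1 (add p, ~p):
                × closes — contains both p and ~p.
              branch 2.1.2.2 (add ~p, p):
                × closes — contains both p and ~p.
      branch 2.2 (add ~(p -> q)):
        ~(p -> q): α-rule — add p, ~q.
        (~r -> (q -> ~q)): β-rule — branch into ~~r  //  (q -> ~q).
          branch 2.2.1 (add ~~r):
            ○ open, literals {p=true, q=false, r=true}.
          branch 2.2.2 (add (q -> ~q)):
            (q -> ~q): β-rule — branch into ~q  //  ~q.
              branch 2.2.2.1 (add ~q):
                ○ open, literals {p=true, q=false, r=true}.
              branch 2.2.2.2 (add ~q):
                ○ open, literals {p=true, q=false, r=true}.
6 branches closed, 15 open.
An open branch gives a countermodel: p=true, q=true, r=false (unmentioned atoms arbitrary); under it the original formula is false.

Not valid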